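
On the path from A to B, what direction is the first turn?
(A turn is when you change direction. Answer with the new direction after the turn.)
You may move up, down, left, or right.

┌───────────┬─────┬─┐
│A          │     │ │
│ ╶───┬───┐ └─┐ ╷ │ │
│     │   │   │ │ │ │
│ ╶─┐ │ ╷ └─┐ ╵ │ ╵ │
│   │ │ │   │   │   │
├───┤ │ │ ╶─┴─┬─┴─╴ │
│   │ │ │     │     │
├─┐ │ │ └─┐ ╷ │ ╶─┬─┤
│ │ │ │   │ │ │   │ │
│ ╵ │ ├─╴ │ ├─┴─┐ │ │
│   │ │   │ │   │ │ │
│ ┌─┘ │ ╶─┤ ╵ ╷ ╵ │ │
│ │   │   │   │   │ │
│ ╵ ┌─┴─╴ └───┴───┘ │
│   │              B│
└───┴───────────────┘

Directions: right, right, right, right, right, down, right, down, right, up, up, right, down, down, right, down, left, left, down, right, down, down, left, up, left, down, left, up, up, up, left, up, up, left, down, down, down, right, down, left, down, right, down, right, right, right, right, right
First turn direction: down

Solution:

┌───────────┬─────┬─┐
│A → → → → ↓│  ↱ ↓│ │
│ ╶───┬───┐ └─┐ ╷ │ │
│     │↓ ↰│↳ ↓│↑│↓│ │
│ ╶─┐ │ ╷ └─┐ ╵ │ ╵ │
│   │ │↓│↑  │↳ ↑│↳ ↓│
├───┤ │ │ ╶─┴─┬─┴─╴ │
│   │ │↓│↑ ↰  │↓ ← ↲│
├─┐ │ │ └─┐ ╷ │ ╶─┬─┤
│ │ │ │↳ ↓│↑│ │↳ ↓│ │
│ ╵ │ ├─╴ │ ├─┴─┐ │ │
│   │ │↓ ↲│↑│↓ ↰│↓│ │
│ ┌─┘ │ ╶─┤ ╵ ╷ ╵ │ │
│ │   │↳ ↓│↑ ↲│↑ ↲│ │
│ ╵ ┌─┴─╴ └───┴───┘ │
│   │    ↳ → → → → B│
└───┴───────────────┘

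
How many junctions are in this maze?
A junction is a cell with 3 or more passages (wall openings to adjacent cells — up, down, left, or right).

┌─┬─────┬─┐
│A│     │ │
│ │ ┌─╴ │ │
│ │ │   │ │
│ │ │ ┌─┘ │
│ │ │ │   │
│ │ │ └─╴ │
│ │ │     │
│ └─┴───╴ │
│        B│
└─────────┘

Checking each cell for number of passages:

Junctions found (3+ passages):
  (2, 4): 3 passages
  (3, 4): 3 passages
Total junctions: 2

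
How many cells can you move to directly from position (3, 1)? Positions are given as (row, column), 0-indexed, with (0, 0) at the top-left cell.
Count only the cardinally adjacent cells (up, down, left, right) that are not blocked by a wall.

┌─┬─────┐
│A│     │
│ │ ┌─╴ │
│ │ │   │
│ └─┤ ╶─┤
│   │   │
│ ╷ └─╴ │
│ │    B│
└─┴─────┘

Checking passable neighbors of (3, 1):
Neighbors: (2, 1), (3, 2)
Count: 2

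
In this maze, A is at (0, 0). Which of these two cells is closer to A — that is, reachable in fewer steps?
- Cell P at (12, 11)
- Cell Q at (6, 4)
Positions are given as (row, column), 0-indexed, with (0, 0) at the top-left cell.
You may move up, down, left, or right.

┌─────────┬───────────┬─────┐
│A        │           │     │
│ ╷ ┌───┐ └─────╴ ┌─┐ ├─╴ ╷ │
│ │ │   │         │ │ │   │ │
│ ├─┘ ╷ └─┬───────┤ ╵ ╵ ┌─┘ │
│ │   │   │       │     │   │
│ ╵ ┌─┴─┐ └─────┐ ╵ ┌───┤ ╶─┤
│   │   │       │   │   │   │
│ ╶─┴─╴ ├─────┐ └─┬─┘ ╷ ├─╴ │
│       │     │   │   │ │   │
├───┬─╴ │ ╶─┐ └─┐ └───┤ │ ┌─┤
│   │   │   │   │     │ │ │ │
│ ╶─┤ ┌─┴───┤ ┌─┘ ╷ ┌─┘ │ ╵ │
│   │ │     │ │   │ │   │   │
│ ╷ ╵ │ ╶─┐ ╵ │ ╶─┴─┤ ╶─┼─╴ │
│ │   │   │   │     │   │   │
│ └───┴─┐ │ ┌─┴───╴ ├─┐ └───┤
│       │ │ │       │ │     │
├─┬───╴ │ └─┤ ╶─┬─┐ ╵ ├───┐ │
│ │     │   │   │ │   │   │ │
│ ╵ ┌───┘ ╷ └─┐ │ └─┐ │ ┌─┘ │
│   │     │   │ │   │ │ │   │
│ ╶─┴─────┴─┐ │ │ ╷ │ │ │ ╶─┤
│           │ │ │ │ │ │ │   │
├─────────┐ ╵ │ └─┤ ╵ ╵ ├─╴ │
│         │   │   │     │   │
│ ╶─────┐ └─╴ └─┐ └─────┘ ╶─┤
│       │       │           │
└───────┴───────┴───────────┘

Shortest path A → P at (12, 11): 29 steps
Shortest path A → Q at (6, 4): 42 steps

P is closer (29 steps vs 42 steps).

Path to P:

┌─────────┬───────────┬─────┐
│A        │           │     │
│ ╷ ┌───┐ └─────╴ ┌─┐ ├─╴ ╷ │
│↓│ │↱ ↓│         │ │ │   │ │
│ ├─┘ ╷ └─┬───────┤ ╵ ╵ ┌─┘ │
│↓│↱ ↑│↳ ↓│       │     │   │
│ ╵ ┌─┴─┐ └─────┐ ╵ ┌───┤ ╶─┤
│↳ ↑│   │↳ → → ↓│   │   │   │
│ ╶─┴─╴ ├─────┐ └─┬─┘ ╷ ├─╴ │
│       │     │↳ ↓│   │ │   │
├───┬─╴ │ ╶─┐ └─┐ └───┤ │ ┌─┤
│   │   │   │   │↓    │ │ │ │
│ ╶─┤ ┌─┴───┤ ┌─┘ ╷ ┌─┘ │ ╵ │
│   │ │     │ │↓ ↲│ │   │   │
│ ╷ ╵ │ ╶─┐ ╵ │ ╶─┴─┤ ╶─┼─╴ │
│ │   │   │   │↳ → ↓│   │   │
│ └───┴─┐ │ ┌─┴───╴ ├─┐ └───┤
│       │ │ │      ↓│ │     │
├─┬───╴ │ └─┤ ╶─┬─┐ ╵ ├───┐ │
│ │     │   │   │ │↳ ↓│   │ │
│ ╵ ┌───┘ ╷ └─┐ │ └─┐ │ ┌─┘ │
│   │     │   │ │   │↓│ │   │
│ ╶─┴─────┴─┐ │ │ ╷ │ │ │ ╶─┤
│           │ │ │ │ │↓│ │   │
├─────────┐ ╵ │ └─┤ ╵ ╵ ├─╴ │
│         │   │   │  ↳ P│   │
│ ╶─────┐ └─╴ └─┐ └─────┘ ╶─┤
│       │       │           │
└───────┴───────┴───────────┘

Path to Q:

┌─────────┬───────────┬─────┐
│A        │           │     │
│ ╷ ┌───┐ └─────╴ ┌─┐ ├─╴ ╷ │
│↓│ │   │         │ │ │   │ │
│ ├─┘ ╷ └─┬───────┤ ╵ ╵ ┌─┘ │
│↓│   │   │       │     │   │
│ ╵ ┌─┴─┐ └─────┐ ╵ ┌───┤ ╶─┤
│↓  │   │       │   │   │   │
│ ╶─┴─╴ ├─────┐ └─┬─┘ ╷ ├─╴ │
│↳ → → ↓│     │   │   │ │   │
├───┬─╴ │ ╶─┐ └─┐ └───┤ │ ┌─┤
│   │↓ ↲│   │   │     │ │ │ │
│ ╶─┤ ┌─┴───┤ ┌─┘ ╷ ┌─┘ │ ╵ │
│↓ ↰│↓│↱ Q  │ │   │ │   │   │
│ ╷ ╵ │ ╶─┐ ╵ │ ╶─┴─┤ ╶─┼─╴ │
│↓│↑ ↲│↑ ↰│   │     │   │   │
│ └───┴─┐ │ ┌─┴───╴ ├─┐ └───┤
│↳ → → ↓│↑│ │       │ │     │
├─┬───╴ │ └─┤ ╶─┬─┐ ╵ ├───┐ │
│ │↓ ← ↲│↑ ↰│   │ │   │   │ │
│ ╵ ┌───┘ ╷ └─┐ │ └─┐ │ ┌─┘ │
│↓ ↲│     │↑ ↰│ │   │ │ │   │
│ ╶─┴─────┴─┐ │ │ ╷ │ │ │ ╶─┤
│↳ → → → → ↓│↑│ │ │ │ │ │   │
├─────────┐ ╵ │ └─┤ ╵ ╵ ├─╴ │
│         │↳ ↑│   │     │   │
│ ╶─────┐ └─╴ └─┐ └─────┘ ╶─┤
│       │       │           │
└───────┴───────┴───────────┘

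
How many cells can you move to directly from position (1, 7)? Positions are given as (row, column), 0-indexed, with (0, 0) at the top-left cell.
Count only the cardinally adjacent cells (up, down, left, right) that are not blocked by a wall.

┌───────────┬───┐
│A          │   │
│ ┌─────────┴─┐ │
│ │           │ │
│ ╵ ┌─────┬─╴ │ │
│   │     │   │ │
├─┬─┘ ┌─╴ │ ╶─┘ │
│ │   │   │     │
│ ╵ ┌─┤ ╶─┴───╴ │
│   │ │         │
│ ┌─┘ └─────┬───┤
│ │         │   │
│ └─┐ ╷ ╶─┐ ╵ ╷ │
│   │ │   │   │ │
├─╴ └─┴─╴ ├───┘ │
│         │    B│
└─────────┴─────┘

Checking passable neighbors of (1, 7):
Neighbors: (0, 7), (2, 7)
Count: 2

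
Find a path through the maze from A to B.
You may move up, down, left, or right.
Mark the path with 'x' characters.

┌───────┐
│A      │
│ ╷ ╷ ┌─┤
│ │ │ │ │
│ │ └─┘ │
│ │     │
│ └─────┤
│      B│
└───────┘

Finding the shortest path through the maze:
Path length: 6 steps
Directions: down → down → down → right → right → right

Solution:

┌───────┐
│A      │
│ ╷ ╷ ┌─┤
│x│ │ │ │
│ │ └─┘ │
│x│     │
│ └─────┤
│x x x B│
└───────┘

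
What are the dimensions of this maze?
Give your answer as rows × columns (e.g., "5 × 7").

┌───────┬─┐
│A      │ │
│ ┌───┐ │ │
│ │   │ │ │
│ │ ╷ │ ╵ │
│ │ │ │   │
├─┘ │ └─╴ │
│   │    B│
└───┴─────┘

Counting the maze dimensions:
Rows (vertical): 4
Columns (horizontal): 5
Dimensions: 4 × 5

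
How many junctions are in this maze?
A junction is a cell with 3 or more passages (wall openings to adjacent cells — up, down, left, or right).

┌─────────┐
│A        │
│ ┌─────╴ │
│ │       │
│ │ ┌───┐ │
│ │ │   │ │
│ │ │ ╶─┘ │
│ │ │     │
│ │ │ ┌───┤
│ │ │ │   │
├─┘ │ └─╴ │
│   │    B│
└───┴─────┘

Checking each cell for number of passages:

Junctions found (3+ passages):
  (1, 4): 3 passages
  (3, 2): 3 passages
Total junctions: 2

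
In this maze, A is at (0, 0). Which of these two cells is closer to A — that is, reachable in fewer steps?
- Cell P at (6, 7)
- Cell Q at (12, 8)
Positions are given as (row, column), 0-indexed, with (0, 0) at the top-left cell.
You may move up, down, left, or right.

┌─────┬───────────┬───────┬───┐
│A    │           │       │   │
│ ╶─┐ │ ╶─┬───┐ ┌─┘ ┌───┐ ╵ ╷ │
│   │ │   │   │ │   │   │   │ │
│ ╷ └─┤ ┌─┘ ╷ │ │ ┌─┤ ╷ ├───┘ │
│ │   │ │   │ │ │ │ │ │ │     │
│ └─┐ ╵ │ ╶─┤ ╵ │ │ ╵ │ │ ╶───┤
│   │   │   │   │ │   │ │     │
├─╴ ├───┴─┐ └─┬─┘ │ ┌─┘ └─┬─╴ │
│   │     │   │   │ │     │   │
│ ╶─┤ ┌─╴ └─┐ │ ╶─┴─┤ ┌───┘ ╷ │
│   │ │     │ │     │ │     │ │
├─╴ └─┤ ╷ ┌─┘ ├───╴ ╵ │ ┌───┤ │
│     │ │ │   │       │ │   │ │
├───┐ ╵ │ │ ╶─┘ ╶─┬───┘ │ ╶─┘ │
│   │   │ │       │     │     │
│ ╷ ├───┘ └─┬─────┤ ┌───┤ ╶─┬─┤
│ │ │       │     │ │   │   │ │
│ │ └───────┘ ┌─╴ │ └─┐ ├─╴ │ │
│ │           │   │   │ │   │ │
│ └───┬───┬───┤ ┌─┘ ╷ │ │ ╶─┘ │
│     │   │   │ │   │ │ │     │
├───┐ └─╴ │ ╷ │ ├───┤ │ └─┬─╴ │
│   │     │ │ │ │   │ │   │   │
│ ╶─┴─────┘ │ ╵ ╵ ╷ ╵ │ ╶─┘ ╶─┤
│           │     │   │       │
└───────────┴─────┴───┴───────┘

Shortest path A → P at (6, 7): 33 steps
Shortest path A → Q at (12, 8): 78 steps

P is closer (33 steps vs 78 steps).

Path to P:

┌─────┬───────────┬───────┬───┐
│A    │↱ → → → ↓  │       │   │
│ ╶─┐ │ ╶─┬───┐ ┌─┘ ┌───┐ ╵ ╷ │
│↳ ↓│ │↑  │↓ ↰│↓│   │   │   │ │
│ ╷ └─┤ ┌─┘ ╷ │ │ ┌─┤ ╷ ├───┘ │
│ │↳ ↓│↑│↓ ↲│↑│↓│ │ │ │ │     │
│ └─┐ ╵ │ ╶─┤ ╵ │ │ ╵ │ │ ╶───┤
│   │↳ ↑│↳ ↓│↑ ↲│ │   │ │     │
├─╴ ├───┴─┐ └─┬─┘ │ ┌─┘ └─┬─╴ │
│   │     │↳ ↓│   │ │     │   │
│ ╶─┤ ┌─╴ └─┐ │ ╶─┴─┤ ┌───┘ ╷ │
│   │ │     │↓│     │ │     │ │
├─╴ └─┤ ╷ ┌─┘ ├───╴ ╵ │ ┌───┤ │
│     │ │ │↓ ↲│P      │ │   │ │
├───┐ ╵ │ │ ╶─┘ ╶─┬───┘ │ ╶─┘ │
│   │   │ │↳ → ↑  │     │     │
│ ╷ ├───┘ └─┬─────┤ ┌───┤ ╶─┬─┤
│ │ │       │     │ │   │   │ │
│ │ └───────┘ ┌─╴ │ └─┐ ├─╴ │ │
│ │           │   │   │ │   │ │
│ └───┬───┬───┤ ┌─┘ ╷ │ │ ╶─┘ │
│     │   │   │ │   │ │ │     │
├───┐ └─╴ │ ╷ │ ├───┤ │ └─┬─╴ │
│   │     │ │ │ │   │ │   │   │
│ ╶─┴─────┘ │ ╵ ╵ ╷ ╵ │ ╶─┘ ╶─┤
│           │     │   │       │
└───────────┴─────┴───┴───────┘

Path to Q:

┌─────┬───────────┬───────┬───┐
│A    │↱ → → → ↓  │↱ → → ↓│↱ ↓│
│ ╶─┐ │ ╶─┬───┐ ┌─┘ ┌───┐ ╵ ╷ │
│↳ ↓│ │↑  │↓ ↰│↓│↱ ↑│   │↳ ↑│↓│
│ ╷ └─┤ ┌─┘ ╷ │ │ ┌─┤ ╷ ├───┘ │
│ │↳ ↓│↑│↓ ↲│↑│↓│↑│ │ │ │↓ ← ↲│
│ └─┐ ╵ │ ╶─┤ ╵ │ │ ╵ │ │ ╶───┤
│   │↳ ↑│↳ ↓│↑ ↲│↑│   │ │↳ → ↓│
├─╴ ├───┴─┐ └─┬─┘ │ ┌─┘ └─┬─╴ │
│   │     │↳ ↓│↱ ↑│ │     │↓ ↲│
│ ╶─┤ ┌─╴ └─┐ │ ╶─┴─┤ ┌───┘ ╷ │
│   │ │     │↓│↑ ← ↰│ │↓ ← ↲│ │
├─╴ └─┤ ╷ ┌─┘ ├───╴ ╵ │ ┌───┤ │
│     │ │ │↓ ↲│↱ → ↑  │↓│   │ │
├───┐ ╵ │ │ ╶─┘ ╶─┬───┘ │ ╶─┘ │
│   │   │ │↳ → ↑  │↓ ← ↲│     │
│ ╷ ├───┘ └─┬─────┤ ┌───┤ ╶─┬─┤
│ │ │       │     │↓│   │   │ │
│ │ └───────┘ ┌─╴ │ └─┐ ├─╴ │ │
│ │           │   │↳ ↓│ │   │ │
│ └───┬───┬───┤ ┌─┘ ╷ │ │ ╶─┘ │
│     │   │   │ │   │↓│ │     │
├───┐ └─╴ │ ╷ │ ├───┤ │ └─┬─╴ │
│   │     │ │ │ │↓ ↰│↓│   │   │
│ ╶─┴─────┘ │ ╵ ╵ ╷ ╵ │ ╶─┘ ╶─┤
│           │    Q│↑ ↲│       │
└───────────┴─────┴───┴───────┘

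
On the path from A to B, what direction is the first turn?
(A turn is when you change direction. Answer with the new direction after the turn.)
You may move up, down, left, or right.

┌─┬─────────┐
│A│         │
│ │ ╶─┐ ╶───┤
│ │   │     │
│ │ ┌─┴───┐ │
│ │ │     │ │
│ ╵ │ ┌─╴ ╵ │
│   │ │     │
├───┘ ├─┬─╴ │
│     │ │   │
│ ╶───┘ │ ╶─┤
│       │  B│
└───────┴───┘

Directions: down, down, down, right, up, up, up, right, right, down, right, right, down, down, down, left, down, right
First turn direction: right

Solution:

┌─┬─────────┐
│A│↱ → ↓    │
│ │ ╶─┐ ╶───┤
│↓│↑  │↳ → ↓│
│ │ ┌─┴───┐ │
│↓│↑│     │↓│
│ ╵ │ ┌─╴ ╵ │
│↳ ↑│ │    ↓│
├───┘ ├─┬─╴ │
│     │ │↓ ↲│
│ ╶───┘ │ ╶─┤
│       │↳ B│
└───────┴───┘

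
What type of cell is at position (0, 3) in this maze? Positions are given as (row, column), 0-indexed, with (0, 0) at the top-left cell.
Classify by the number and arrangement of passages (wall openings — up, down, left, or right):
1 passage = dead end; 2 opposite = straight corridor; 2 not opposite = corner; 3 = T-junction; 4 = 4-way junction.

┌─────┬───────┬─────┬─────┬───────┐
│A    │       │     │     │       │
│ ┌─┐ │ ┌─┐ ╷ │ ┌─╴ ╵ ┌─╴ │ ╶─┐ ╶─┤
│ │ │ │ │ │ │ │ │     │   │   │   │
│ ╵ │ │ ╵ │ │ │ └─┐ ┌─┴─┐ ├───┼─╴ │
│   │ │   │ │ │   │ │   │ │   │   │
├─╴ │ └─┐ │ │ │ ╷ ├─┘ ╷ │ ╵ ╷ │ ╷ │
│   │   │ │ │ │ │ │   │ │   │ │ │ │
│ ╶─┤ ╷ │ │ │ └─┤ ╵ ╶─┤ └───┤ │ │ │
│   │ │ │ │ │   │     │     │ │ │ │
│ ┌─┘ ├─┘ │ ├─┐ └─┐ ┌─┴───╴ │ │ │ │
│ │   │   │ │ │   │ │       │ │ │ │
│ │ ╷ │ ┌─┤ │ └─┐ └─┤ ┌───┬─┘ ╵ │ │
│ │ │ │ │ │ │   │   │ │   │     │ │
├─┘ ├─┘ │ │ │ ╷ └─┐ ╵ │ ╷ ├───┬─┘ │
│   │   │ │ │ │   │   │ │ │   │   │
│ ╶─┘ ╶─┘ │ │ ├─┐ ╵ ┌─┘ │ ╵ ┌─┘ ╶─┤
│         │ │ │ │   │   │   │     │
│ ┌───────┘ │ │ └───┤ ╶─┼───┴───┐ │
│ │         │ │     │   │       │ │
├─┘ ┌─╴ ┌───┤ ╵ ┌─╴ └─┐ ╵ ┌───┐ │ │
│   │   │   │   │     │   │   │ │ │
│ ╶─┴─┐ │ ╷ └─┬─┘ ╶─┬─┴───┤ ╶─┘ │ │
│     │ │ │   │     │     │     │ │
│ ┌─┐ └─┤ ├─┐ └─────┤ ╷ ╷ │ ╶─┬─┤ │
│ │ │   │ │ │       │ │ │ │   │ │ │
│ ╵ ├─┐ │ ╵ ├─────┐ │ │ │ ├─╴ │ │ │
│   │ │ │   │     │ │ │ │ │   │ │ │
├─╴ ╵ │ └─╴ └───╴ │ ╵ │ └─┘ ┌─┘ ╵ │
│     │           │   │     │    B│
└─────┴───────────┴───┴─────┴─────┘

Checking cell at (0, 3):
Number of passages: 2
Cell type: corner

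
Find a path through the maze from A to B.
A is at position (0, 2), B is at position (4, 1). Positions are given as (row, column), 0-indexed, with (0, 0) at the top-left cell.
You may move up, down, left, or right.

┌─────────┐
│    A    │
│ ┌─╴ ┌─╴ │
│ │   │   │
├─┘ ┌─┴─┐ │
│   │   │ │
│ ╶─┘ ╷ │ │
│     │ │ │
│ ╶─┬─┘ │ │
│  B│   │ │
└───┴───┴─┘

Finding the shortest path from (0, 2) to (4, 1):
Path length: 7 steps
Directions: down → left → down → left → down → down → right

Solution:

┌─────────┐
│    A    │
│ ┌─╴ ┌─╴ │
│ │↓ ↲│   │
├─┘ ┌─┴─┐ │
│↓ ↲│   │ │
│ ╶─┘ ╷ │ │
│↓    │ │ │
│ ╶─┬─┘ │ │
│↳ B│   │ │
└───┴───┴─┘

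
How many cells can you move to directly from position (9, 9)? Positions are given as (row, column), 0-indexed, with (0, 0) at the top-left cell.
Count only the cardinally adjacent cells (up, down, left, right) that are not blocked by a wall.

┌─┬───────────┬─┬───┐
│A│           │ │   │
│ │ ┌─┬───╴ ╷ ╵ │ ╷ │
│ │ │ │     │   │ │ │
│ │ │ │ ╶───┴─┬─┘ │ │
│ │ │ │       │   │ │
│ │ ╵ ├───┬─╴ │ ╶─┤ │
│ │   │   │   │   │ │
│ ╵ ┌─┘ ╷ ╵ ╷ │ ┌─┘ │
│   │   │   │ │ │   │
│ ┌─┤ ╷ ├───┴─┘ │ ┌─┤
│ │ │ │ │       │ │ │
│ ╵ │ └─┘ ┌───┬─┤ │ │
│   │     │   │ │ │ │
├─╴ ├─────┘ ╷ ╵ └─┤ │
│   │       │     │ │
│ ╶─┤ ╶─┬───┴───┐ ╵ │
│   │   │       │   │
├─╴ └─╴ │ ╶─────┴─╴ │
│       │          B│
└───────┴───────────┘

Checking passable neighbors of (9, 9):
Neighbors: (8, 9), (9, 8)
Count: 2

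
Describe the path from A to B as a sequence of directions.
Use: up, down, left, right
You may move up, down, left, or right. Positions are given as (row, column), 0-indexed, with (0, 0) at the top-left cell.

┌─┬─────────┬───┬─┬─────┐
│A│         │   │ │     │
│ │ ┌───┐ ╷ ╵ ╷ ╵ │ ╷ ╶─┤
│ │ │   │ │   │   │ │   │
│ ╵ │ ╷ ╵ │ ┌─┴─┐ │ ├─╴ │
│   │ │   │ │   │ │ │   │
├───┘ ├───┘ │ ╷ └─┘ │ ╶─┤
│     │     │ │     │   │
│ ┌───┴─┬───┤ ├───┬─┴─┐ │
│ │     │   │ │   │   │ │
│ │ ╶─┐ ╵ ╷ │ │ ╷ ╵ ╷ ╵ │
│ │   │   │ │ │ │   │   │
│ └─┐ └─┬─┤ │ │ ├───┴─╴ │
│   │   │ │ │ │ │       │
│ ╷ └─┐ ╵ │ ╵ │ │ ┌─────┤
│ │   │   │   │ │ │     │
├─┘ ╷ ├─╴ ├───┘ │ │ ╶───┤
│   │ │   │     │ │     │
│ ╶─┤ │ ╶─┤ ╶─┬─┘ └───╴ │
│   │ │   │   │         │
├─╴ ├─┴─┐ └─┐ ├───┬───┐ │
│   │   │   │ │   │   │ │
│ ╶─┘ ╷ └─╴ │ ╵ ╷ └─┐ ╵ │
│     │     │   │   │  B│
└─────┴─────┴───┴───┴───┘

Finding the path and converting it to directions:
Path through cells: (0,0) → (1,0) → (2,0) → (2,1) → (1,1) → (0,1) → (0,2) → (0,3) → (0,4) → (1,4) → (2,4) → (2,3) → (1,3) → (1,2) → (2,2) → (3,2) → (3,1) → (3,0) → (4,0) → (5,0) → (6,0) → (6,1) → (7,1) → (8,1) → (8,0) → (9,0) → (9,1) → (10,1) → (10,0) → (11,0) → (11,1) → (11,2) → (10,2) → (10,3) → (11,3) → (11,4) → (11,5) → (10,5) → (10,4) → (9,4) → (9,3) → (8,3) → (8,4) → (7,4) → (7,3) → (6,3) → (6,2) → (5,2) → (5,1) → (4,1) → (4,2) → (4,3) → (5,3) → (5,4) → (4,4) → (4,5) → (5,5) → (6,5) → (7,5) → (7,6) → (6,6) → (5,6) → (4,6) → (3,6) → (2,6) → (2,7) → (3,7) → (3,8) → (3,9) → (2,9) → (1,9) → (0,9) → (0,10) → (1,10) → (1,11) → (2,11) → (2,10) → (3,10) → (3,11) → (4,11) → (5,11) → (6,11) → (6,10) → (6,9) → (6,8) → (7,8) → (8,8) → (9,8) → (9,9) → (9,10) → (9,11) → (10,11) → (11,11)
Directions: down, down, right, up, up, right, right, right, down, down, left, up, left, down, down, left, left, down, down, down, right, down, down, left, down, right, down, left, down, right, right, up, right, down, right, right, up, left, up, left, up, right, up, left, up, left, up, left, up, right, right, down, right, up, right, down, down, down, right, up, up, up, up, up, right, down, right, right, up, up, up, right, down, right, down, left, down, right, down, down, down, left, left, left, down, down, down, right, right, right, down, down

Solution:

┌─┬─────────┬───┬─┬─────┐
│A│↱ → → ↓  │   │ │↱ ↓  │
│ │ ┌───┐ ╷ ╵ ╷ ╵ │ ╷ ╶─┤
│↓│↑│↓ ↰│↓│   │   │↑│↳ ↓│
│ ╵ │ ╷ ╵ │ ┌─┴─┐ │ ├─╴ │
│↳ ↑│↓│↑ ↲│ │↱ ↓│ │↑│↓ ↲│
├───┘ ├───┘ │ ╷ └─┘ │ ╶─┤
│↓ ← ↲│     │↑│↳ → ↑│↳ ↓│
│ ┌───┴─┬───┤ ├───┬─┴─┐ │
│↓│↱ → ↓│↱ ↓│↑│   │   │↓│
│ │ ╶─┐ ╵ ╷ │ │ ╷ ╵ ╷ ╵ │
│↓│↑ ↰│↳ ↑│↓│↑│ │   │  ↓│
│ └─┐ └─┬─┤ │ │ ├───┴─╴ │
│↳ ↓│↑ ↰│ │↓│↑│ │↓ ← ← ↲│
│ ╷ └─┐ ╵ │ ╵ │ │ ┌─────┤
│ │↓  │↑ ↰│↳ ↑│ │↓│     │
├─┘ ╷ ├─╴ ├───┘ │ │ ╶───┤
│↓ ↲│ │↱ ↑│     │↓│     │
│ ╶─┤ │ ╶─┤ ╶─┬─┘ └───╴ │
│↳ ↓│ │↑ ↰│   │  ↳ → → ↓│
├─╴ ├─┴─┐ └─┐ ├───┬───┐ │
│↓ ↲│↱ ↓│↑ ↰│ │   │   │↓│
│ ╶─┘ ╷ └─╴ │ ╵ ╷ └─┐ ╵ │
│↳ → ↑│↳ → ↑│   │   │  B│
└─────┴─────┴───┴───┴───┘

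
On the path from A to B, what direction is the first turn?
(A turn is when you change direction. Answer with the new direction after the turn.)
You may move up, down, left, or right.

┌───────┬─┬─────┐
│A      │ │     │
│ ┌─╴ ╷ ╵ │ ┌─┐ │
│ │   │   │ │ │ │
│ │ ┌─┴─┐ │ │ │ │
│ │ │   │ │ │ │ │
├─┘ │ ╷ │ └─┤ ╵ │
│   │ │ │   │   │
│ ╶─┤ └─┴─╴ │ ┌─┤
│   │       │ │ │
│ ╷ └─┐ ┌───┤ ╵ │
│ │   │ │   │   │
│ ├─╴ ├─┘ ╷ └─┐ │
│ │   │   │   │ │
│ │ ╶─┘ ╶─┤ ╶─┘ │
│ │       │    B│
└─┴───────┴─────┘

Directions: right, right, down, left, down, down, left, down, right, down, right, down, left, down, right, right, up, right, up, right, down, down, right, right
First turn direction: down

Solution:

┌───────┬─┬─────┐
│A → ↓  │ │     │
│ ┌─╴ ╷ ╵ │ ┌─┐ │
│ │↓ ↲│   │ │ │ │
│ │ ┌─┴─┐ │ │ │ │
│ │↓│   │ │ │ │ │
├─┘ │ ╷ │ └─┤ ╵ │
│↓ ↲│ │ │   │   │
│ ╶─┤ └─┴─╴ │ ┌─┤
│↳ ↓│       │ │ │
│ ╷ └─┐ ┌───┤ ╵ │
│ │↳ ↓│ │↱ ↓│   │
│ ├─╴ ├─┘ ╷ └─┐ │
│ │↓ ↲│↱ ↑│↓  │ │
│ │ ╶─┘ ╶─┤ ╶─┘ │
│ │↳ → ↑  │↳ → B│
└─┴───────┴─────┘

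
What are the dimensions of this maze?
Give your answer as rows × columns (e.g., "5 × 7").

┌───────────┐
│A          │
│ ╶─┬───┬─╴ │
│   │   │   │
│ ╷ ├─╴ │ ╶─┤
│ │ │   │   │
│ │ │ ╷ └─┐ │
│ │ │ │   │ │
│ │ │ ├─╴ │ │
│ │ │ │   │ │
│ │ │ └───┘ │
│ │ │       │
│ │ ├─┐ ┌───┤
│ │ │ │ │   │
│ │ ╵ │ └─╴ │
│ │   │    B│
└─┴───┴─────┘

Counting the maze dimensions:
Rows (vertical): 8
Columns (horizontal): 6
Dimensions: 8 × 6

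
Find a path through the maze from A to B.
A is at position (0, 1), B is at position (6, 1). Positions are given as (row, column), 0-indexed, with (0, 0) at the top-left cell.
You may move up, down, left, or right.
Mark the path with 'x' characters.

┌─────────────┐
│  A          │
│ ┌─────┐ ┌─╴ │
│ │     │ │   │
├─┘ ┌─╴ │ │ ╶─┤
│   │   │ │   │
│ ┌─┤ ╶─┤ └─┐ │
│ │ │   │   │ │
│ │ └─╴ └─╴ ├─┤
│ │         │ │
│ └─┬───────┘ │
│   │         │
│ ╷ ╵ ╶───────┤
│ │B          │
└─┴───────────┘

Finding the shortest path from (0, 1) to (6, 1):
Path length: 24 steps
Directions: right → right → right → down → down → down → right → down → left → left → up → left → up → right → up → left → left → down → left → down → down → down → right → down

Solution:

┌─────────────┐
│  A x x x    │
│ ┌─────┐ ┌─╴ │
│ │x x x│x│   │
├─┘ ┌─╴ │ │ ╶─┤
│x x│x x│x│   │
│ ┌─┤ ╶─┤ └─┐ │
│x│ │x x│x x│ │
│ │ └─╴ └─╴ ├─┤
│x│    x x x│ │
│ └─┬───────┘ │
│x x│         │
│ ╷ ╵ ╶───────┤
│ │B          │
└─┴───────────┘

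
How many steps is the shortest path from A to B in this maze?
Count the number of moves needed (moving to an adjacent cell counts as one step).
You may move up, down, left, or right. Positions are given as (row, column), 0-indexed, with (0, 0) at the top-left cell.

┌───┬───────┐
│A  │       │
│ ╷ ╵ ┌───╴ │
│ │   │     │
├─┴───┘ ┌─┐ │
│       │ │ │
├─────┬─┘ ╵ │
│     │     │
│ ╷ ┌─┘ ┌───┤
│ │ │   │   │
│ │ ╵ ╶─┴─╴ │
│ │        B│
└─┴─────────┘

Using BFS to find shortest path:
Start: (0, 0), End: (5, 5)
Path found:
(0,0) → (0,1) → (1,1) → (1,2) → (0,2) → (0,3) → (0,4) → (0,5) → (1,5) → (2,5) → (3,5) → (3,4) → (3,3) → (4,3) → (4,2) → (5,2) → (5,3) → (5,4) → (5,5)
Number of steps: 18

Solution:

┌───┬───────┐
│A ↓│↱ → → ↓│
│ ╷ ╵ ┌───╴ │
│ │↳ ↑│    ↓│
├─┴───┘ ┌─┐ │
│       │ │↓│
├─────┬─┘ ╵ │
│     │↓ ← ↲│
│ ╷ ┌─┘ ┌───┤
│ │ │↓ ↲│   │
│ │ ╵ ╶─┴─╴ │
│ │  ↳ → → B│
└─┴─────────┘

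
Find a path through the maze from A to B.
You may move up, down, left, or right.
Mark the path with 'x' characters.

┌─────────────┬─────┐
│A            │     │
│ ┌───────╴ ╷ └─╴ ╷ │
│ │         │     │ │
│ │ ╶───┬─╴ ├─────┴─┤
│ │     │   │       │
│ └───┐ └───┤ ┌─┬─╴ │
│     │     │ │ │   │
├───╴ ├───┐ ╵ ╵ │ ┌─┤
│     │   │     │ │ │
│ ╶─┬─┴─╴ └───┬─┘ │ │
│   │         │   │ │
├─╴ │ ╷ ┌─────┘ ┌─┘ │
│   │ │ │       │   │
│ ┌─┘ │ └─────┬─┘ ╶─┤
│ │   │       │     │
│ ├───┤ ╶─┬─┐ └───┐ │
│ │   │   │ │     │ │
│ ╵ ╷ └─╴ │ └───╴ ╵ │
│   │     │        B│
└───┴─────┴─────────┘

Finding the shortest path through the maze:
Path length: 32 steps
Directions: down → down → down → right → right → down → left → left → down → right → down → left → down → down → down → right → up → right → down → right → right → up → left → up → right → right → right → down → right → right → down → right

Solution:

┌─────────────┬─────┐
│A            │     │
│ ┌───────╴ ╷ └─╴ ╷ │
│x│         │     │ │
│ │ ╶───┬─╴ ├─────┴─┤
│x│     │   │       │
│ └───┐ └───┤ ┌─┬─╴ │
│x x x│     │ │ │   │
├───╴ ├───┐ ╵ ╵ │ ┌─┤
│x x x│   │     │ │ │
│ ╶─┬─┴─╴ └───┬─┘ │ │
│x x│         │   │ │
├─╴ │ ╷ ┌─────┘ ┌─┘ │
│x x│ │ │       │   │
│ ┌─┘ │ └─────┬─┘ ╶─┤
│x│   │x x x x│     │
│ ├───┤ ╶─┬─┐ └───┐ │
│x│x x│x x│ │x x x│ │
│ ╵ ╷ └─╴ │ └───╴ ╵ │
│x x│x x x│      x B│
└───┴─────┴─────────┘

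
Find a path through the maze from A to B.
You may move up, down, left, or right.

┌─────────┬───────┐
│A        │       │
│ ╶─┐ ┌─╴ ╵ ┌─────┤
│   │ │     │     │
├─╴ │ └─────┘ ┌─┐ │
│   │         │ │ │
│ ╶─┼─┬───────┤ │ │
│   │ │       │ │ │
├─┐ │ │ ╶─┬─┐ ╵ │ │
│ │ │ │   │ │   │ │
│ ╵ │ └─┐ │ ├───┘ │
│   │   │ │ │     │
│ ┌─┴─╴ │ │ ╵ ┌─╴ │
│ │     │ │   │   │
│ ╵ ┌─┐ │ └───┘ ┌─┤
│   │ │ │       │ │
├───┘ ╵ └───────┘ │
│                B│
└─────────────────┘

Finding the shortest path through the maze:
Path length: 22 steps
Directions: down → right → down → left → down → right → down → down → left → down → down → right → up → right → right → down → down → right → right → right → right → right

Solution:

┌─────────┬───────┐
│A        │       │
│ ╶─┐ ┌─╴ ╵ ┌─────┤
│↳ ↓│ │     │     │
├─╴ │ └─────┘ ┌─┐ │
│↓ ↲│         │ │ │
│ ╶─┼─┬───────┤ │ │
│↳ ↓│ │       │ │ │
├─┐ │ │ ╶─┬─┐ ╵ │ │
│ │↓│ │   │ │   │ │
│ ╵ │ └─┐ │ ├───┘ │
│↓ ↲│   │ │ │     │
│ ┌─┴─╴ │ │ ╵ ┌─╴ │
│↓│↱ → ↓│ │   │   │
│ ╵ ┌─┐ │ └───┘ ┌─┤
│↳ ↑│ │↓│       │ │
├───┘ ╵ └───────┘ │
│      ↳ → → → → B│
└─────────────────┘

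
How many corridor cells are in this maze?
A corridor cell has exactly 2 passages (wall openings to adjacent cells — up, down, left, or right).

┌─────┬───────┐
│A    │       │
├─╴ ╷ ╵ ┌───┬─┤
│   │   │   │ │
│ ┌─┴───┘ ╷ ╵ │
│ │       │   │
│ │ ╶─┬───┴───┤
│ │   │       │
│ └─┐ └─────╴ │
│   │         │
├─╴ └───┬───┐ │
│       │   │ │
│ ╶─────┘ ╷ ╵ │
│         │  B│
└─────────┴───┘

Counting cells with exactly 2 passages:
Total corridor cells: 41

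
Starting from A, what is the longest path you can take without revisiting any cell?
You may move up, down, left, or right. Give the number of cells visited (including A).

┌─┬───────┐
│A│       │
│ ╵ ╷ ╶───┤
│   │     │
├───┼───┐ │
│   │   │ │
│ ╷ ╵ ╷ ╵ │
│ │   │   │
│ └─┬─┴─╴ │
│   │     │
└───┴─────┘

Finding longest simple path using DFS:
Start: (0, 0)
Longest path visits 20 cells
Path: A → down → right → up → right → down → right → right → down → down → left → up → left → down → left → up → left → down → down → right

Solution:

┌─┬───────┐
│A│↱ ↓    │
│ ╵ ╷ ╶───┤
│↳ ↑│↳ → ↓│
├───┼───┐ │
│↓ ↰│↓ ↰│↓│
│ ╷ ╵ ╷ ╵ │
│↓│↑ ↲│↑ ↲│
│ └─┬─┴─╴ │
│↳ B│     │
└───┴─────┘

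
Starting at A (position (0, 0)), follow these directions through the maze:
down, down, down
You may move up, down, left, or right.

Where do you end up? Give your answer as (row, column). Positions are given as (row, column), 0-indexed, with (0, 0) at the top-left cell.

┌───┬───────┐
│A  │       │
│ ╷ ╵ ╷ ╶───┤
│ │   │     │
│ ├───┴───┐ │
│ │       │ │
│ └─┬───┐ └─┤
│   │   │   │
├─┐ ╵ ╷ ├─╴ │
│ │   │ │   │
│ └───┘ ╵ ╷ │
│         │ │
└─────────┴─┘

Following directions step by step:
Start: (0, 0)
  down: (0, 0) → (1, 0)
  down: (1, 0) → (2, 0)
  down: (2, 0) → (3, 0)
Final position: (3, 0)

Path taken:

┌───┬───────┐
│A  │       │
│ ╷ ╵ ╷ ╶───┤
│↓│   │     │
│ ├───┴───┐ │
│↓│       │ │
│ └─┬───┐ └─┤
│B  │   │   │
├─┐ ╵ ╷ ├─╴ │
│ │   │ │   │
│ └───┘ ╵ ╷ │
│         │ │
└─────────┴─┘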